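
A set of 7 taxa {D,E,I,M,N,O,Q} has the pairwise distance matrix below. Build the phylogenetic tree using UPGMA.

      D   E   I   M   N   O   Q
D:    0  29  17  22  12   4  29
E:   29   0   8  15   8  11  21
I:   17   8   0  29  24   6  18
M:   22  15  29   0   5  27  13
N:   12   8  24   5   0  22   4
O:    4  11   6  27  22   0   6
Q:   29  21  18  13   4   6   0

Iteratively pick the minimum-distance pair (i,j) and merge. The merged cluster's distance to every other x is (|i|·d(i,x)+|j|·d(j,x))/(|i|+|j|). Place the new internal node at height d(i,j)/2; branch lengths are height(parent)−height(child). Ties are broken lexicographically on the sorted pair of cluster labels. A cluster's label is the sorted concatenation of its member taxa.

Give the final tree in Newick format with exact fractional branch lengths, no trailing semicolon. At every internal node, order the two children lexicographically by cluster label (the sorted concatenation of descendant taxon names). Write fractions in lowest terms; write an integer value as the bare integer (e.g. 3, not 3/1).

1. join D+O (d=4) ⇒ DO; edges |D|=2, |O|=2
  updated: d(DO,E)=20, d(DO,I)=23/2, d(DO,M)=49/2, d(DO,N)=17, d(DO,Q)=35/2
2. join N+Q (d=4) ⇒ NQ; edges |N|=2, |Q|=2
  updated: d(DO,NQ)=69/4, d(E,NQ)=29/2, d(I,NQ)=21, d(M,NQ)=9
3. join E+I (d=8) ⇒ EI; edges |E|=4, |I|=4
  updated: d(DO,EI)=63/4, d(EI,M)=22, d(EI,NQ)=71/4
4. join M+NQ (d=9) ⇒ MNQ; edges |M|=9/2, |NQ|=5/2
  updated: d(DO,MNQ)=59/3, d(EI,MNQ)=115/6
5. join DO+EI (d=63/4) ⇒ DEIO; edges |DO|=47/8, |EI|=31/8
  updated: d(DEIO,MNQ)=233/12
6. join DEIO+MNQ (d=233/12) ⇒ DEIMNOQ; edges |DEIO|=11/6, |MNQ|=125/24
final tree: (((D:2,O:2):47/8,(E:4,I:4):31/8):11/6,(M:9/2,(N:2,Q:2):5/2):125/24)
total length: 955/24

(((D:2,O:2):47/8,(E:4,I:4):31/8):11/6,(M:9/2,(N:2,Q:2):5/2):125/24)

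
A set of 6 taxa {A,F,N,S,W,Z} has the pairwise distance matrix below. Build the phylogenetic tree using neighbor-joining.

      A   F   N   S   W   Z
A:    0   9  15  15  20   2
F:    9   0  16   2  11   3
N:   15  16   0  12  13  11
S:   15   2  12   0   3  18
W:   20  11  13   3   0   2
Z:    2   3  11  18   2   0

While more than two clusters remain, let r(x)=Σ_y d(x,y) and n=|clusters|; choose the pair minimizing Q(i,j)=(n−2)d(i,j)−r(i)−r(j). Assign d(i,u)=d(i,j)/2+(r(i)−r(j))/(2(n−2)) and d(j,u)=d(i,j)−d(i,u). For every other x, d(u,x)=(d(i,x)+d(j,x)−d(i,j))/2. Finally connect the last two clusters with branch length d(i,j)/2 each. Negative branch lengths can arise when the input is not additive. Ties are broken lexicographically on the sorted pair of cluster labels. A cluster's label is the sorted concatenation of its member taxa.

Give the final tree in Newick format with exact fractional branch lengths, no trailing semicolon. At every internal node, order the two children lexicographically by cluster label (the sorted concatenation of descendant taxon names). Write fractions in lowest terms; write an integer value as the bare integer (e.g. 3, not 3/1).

step 1: merge (A,Z) at d=2, Q=-89; branch lengths A→33/8, Z→-17/8; new cluster AZ
  updated: d(AZ,F)=5, d(AZ,N)=12, d(AZ,S)=31/2, d(AZ,W)=10
step 2: merge (AZ,F) at d=5, Q=-123/2; branch lengths AZ→47/12, F→13/12; new cluster AFZ
  updated: d(AFZ,N)=23/2, d(AFZ,S)=25/4, d(AFZ,W)=8
step 3: merge (AFZ,N) at d=23/2, Q=-157/4; branch lengths AFZ→49/16, N→135/16; new cluster AFNZ
  updated: d(AFNZ,S)=27/8, d(AFNZ,W)=19/4
step 4: merge (AFNZ,S) at d=27/8, Q=-89/8; branch lengths AFNZ→41/16, S→13/16; new cluster AFNSZ
  updated: d(AFNSZ,W)=35/16
step 5: merge (AFNSZ,W) at d=35/16; branch lengths AFNSZ→35/32, W→35/32; new cluster AFNSWZ
final tree: (((((A:33/8,Z:-17/8):47/12,F:13/12):49/16,N:135/16):41/16,S:13/16):35/32,W:35/32)
total length: 385/16

(((((A:33/8,Z:-17/8):47/12,F:13/12):49/16,N:135/16):41/16,S:13/16):35/32,W:35/32)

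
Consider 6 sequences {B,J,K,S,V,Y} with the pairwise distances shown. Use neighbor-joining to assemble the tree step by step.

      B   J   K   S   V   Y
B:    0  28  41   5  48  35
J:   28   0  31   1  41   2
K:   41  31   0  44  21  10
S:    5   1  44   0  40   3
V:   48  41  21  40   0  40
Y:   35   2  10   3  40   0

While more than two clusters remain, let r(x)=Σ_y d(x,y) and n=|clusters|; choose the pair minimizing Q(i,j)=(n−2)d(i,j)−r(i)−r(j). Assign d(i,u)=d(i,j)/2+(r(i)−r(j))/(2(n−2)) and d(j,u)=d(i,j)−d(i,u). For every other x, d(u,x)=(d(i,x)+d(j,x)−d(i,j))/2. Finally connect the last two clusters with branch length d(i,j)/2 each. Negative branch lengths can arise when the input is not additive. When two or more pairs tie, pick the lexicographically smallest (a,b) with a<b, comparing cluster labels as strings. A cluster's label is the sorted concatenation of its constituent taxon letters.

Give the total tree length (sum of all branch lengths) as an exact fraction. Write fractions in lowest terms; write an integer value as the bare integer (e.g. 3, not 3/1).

step 1: merge (K,V) at d=21, Q=-253; branch lengths K→41/8, V→127/8; new cluster KV
  updated: d(B,KV)=34, d(J,KV)=51/2, d(KV,S)=63/2, d(KV,Y)=29/2
step 2: merge (B,S) at d=5, Q=-255/2; branch lengths B→51/4, S→-31/4; new cluster BS
  updated: d(BS,J)=12, d(BS,KV)=121/4, d(BS,Y)=33/2
step 3: merge (BS,J) at d=12, Q=-297/4; branch lengths BS→173/16, J→19/16; new cluster BJS
  updated: d(BJS,KV)=175/8, d(BJS,Y)=13/4
step 4: merge (BJS,KV) at d=175/8, Q=-317/8; branch lengths BJS→85/16, KV→265/16; new cluster BJKSV
  updated: d(BJKSV,Y)=-33/16
step 5: merge (BJKSV,Y) at d=-33/16; branch lengths BJKSV→-33/32, Y→-33/32; new cluster BJKSVY
final tree: ((((B:51/4,S:-31/4):173/16,J:19/16):85/16,(K:41/8,V:127/8):265/16):-33/32,Y:-33/32)
total length: 925/16

925/16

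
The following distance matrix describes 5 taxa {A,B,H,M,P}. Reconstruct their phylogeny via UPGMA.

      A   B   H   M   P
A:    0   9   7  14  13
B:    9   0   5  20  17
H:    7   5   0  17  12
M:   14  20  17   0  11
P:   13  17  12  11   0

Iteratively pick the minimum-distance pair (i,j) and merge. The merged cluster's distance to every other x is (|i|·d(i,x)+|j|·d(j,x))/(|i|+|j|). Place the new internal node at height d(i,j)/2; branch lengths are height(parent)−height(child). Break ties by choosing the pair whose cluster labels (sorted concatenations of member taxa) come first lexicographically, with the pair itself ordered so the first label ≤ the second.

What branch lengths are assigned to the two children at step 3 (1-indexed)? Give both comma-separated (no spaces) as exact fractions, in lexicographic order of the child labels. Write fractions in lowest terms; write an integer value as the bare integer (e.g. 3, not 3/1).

11/2,11/2

step 1: merge (B,H) at d=5; branch lengths B→5/2, H→5/2; new cluster BH
  updated: d(A,BH)=8, d(BH,M)=37/2, d(BH,P)=29/2
step 2: merge (A,BH) at d=8; branch lengths A→4, BH→3/2; new cluster ABH
  updated: d(ABH,M)=17, d(ABH,P)=14
step 3: merge (M,P) at d=11; branch lengths M→11/2, P→11/2; new cluster MP
  updated: d(ABH,MP)=31/2
step 4: merge (ABH,MP) at d=31/2; branch lengths ABH→15/4, MP→9/4; new cluster ABHMP
final tree: ((A:4,(B:5/2,H:5/2):3/2):15/4,(M:11/2,P:11/2):9/4)
total length: 55/2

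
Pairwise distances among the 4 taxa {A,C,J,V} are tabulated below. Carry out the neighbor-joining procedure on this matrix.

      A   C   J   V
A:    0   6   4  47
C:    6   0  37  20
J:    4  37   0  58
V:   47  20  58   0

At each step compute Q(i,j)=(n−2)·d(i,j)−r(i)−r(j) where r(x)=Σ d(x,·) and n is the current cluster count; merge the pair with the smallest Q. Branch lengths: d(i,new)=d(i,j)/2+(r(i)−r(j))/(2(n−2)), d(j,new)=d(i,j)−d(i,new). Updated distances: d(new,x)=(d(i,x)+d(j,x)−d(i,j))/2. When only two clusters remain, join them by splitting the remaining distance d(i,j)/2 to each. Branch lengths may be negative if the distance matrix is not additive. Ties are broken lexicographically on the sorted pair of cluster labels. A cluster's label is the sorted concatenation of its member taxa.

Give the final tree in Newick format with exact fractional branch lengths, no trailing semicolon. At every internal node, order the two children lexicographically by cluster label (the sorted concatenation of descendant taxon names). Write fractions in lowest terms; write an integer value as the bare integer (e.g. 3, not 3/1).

step 1: merge (A,J) at d=4, Q=-148; branch lengths A→-17/2, J→25/2; new cluster AJ
  updated: d(AJ,C)=39/2, d(AJ,V)=101/2
step 2: merge (AJ,C) at d=39/2, Q=-90; branch lengths AJ→25, C→-11/2; new cluster ACJ
  updated: d(ACJ,V)=51/2
step 3: merge (ACJ,V) at d=51/2; branch lengths ACJ→51/4, V→51/4; new cluster ACJV
final tree: (((A:-17/2,J:25/2):25,C:-11/2):51/4,V:51/4)
total length: 49

(((A:-17/2,J:25/2):25,C:-11/2):51/4,V:51/4)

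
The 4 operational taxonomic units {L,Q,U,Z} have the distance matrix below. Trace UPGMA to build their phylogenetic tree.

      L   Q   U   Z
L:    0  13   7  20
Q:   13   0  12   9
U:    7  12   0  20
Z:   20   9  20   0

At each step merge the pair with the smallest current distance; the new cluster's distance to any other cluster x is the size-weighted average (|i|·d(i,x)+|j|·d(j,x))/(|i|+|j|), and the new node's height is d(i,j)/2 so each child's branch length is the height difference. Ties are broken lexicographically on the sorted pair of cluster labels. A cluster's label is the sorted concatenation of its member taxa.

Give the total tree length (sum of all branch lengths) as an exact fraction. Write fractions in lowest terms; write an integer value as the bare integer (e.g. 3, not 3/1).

97/4

step 1: merge (L,U) at d=7; branch lengths L→7/2, U→7/2; new cluster LU
  updated: d(LU,Q)=25/2, d(LU,Z)=20
step 2: merge (Q,Z) at d=9; branch lengths Q→9/2, Z→9/2; new cluster QZ
  updated: d(LU,QZ)=65/4
step 3: merge (LU,QZ) at d=65/4; branch lengths LU→37/8, QZ→29/8; new cluster LQUZ
final tree: ((L:7/2,U:7/2):37/8,(Q:9/2,Z:9/2):29/8)
total length: 97/4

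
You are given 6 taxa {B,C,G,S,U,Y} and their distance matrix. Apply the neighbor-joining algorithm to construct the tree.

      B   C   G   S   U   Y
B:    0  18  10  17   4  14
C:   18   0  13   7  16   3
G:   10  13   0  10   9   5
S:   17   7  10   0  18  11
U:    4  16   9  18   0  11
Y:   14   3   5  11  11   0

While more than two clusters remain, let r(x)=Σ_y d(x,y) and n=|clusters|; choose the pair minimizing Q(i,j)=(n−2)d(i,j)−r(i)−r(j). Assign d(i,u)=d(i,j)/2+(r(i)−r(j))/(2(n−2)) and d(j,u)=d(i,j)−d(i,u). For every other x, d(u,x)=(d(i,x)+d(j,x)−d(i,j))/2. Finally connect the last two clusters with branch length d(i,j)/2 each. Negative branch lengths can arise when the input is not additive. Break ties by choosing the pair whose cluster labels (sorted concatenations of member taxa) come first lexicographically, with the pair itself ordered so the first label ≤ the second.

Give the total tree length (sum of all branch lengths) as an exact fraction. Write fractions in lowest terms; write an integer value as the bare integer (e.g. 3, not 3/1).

405/16

1. join B+U (d=4, Q=-105) ⇒ BU; edges |B|=21/8, |U|=11/8
  updated: d(BU,C)=15, d(BU,G)=15/2, d(BU,S)=31/2, d(BU,Y)=21/2
2. join BU+G (d=15/2, Q=-123/2) ⇒ BGU; edges |BU|=71/12, |G|=19/12
  updated: d(BGU,C)=41/4, d(BGU,S)=9, d(BGU,Y)=4
3. join BGU+Y (d=4, Q=-133/4) ⇒ BGUY; edges |BGU|=53/16, |Y|=11/16
  updated: d(BGUY,C)=37/8, d(BGUY,S)=8
4. join BGUY+C (d=37/8, Q=-157/8) ⇒ BCGUY; edges |BGUY|=45/16, |C|=29/16
  updated: d(BCGUY,S)=83/16
5. join BCGUY+S (d=83/16) ⇒ BCGSUY; edges |BCGUY|=83/32, |S|=83/32
final tree: (((((B:21/8,U:11/8):71/12,G:19/12):53/16,Y:11/16):45/16,C:29/16):83/32,S:83/32)
total length: 405/16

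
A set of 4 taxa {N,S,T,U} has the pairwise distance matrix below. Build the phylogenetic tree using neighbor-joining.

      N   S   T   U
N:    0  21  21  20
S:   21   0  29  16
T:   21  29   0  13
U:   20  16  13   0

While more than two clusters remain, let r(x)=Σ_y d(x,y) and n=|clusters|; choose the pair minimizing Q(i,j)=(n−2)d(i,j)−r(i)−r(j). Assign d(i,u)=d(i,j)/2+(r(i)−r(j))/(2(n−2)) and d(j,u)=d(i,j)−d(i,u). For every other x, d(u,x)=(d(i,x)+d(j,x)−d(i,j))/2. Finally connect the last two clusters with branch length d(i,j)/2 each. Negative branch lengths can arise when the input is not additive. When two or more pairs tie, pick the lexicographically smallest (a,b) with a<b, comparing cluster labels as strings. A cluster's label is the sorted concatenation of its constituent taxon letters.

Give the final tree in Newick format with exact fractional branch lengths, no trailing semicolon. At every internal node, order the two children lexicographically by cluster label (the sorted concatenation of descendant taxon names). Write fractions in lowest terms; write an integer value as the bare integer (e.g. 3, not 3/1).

(((N:19/2,S:23/2):9/2,T:10):3/2,U:3/2)

step 1: merge (N,S) at d=21, Q=-86; branch lengths N→19/2, S→23/2; new cluster NS
  updated: d(NS,T)=29/2, d(NS,U)=15/2
step 2: merge (NS,T) at d=29/2, Q=-35; branch lengths NS→9/2, T→10; new cluster NST
  updated: d(NST,U)=3
step 3: merge (NST,U) at d=3; branch lengths NST→3/2, U→3/2; new cluster NSTU
final tree: (((N:19/2,S:23/2):9/2,T:10):3/2,U:3/2)
total length: 77/2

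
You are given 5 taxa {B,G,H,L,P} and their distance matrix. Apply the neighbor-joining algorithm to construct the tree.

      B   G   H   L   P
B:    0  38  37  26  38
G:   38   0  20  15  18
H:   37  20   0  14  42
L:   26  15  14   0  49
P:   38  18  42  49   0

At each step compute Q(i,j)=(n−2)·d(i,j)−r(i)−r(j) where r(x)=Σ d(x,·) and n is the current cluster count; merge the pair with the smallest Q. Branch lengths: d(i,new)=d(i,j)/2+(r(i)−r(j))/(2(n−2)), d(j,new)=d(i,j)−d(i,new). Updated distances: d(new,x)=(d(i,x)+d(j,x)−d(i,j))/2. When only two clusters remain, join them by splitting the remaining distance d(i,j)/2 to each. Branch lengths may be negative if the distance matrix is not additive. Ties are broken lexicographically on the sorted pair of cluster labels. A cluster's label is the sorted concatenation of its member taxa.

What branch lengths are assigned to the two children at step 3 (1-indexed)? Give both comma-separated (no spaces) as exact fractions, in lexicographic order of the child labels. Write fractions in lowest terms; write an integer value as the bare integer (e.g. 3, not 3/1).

11/2,19/2

1. join G+P (d=18, Q=-184) ⇒ GP; edges |G|=-1/3, |P|=55/3
  updated: d(B,GP)=29, d(GP,H)=22, d(GP,L)=23
2. join B+GP (d=29, Q=-108) ⇒ BGP; edges |B|=19, |GP|=10
  updated: d(BGP,H)=15, d(BGP,L)=10
3. join BGP+H (d=15, Q=-39) ⇒ BGHP; edges |BGP|=11/2, |H|=19/2
  updated: d(BGHP,L)=9/2
4. join BGHP+L (d=9/2) ⇒ BGHLP; edges |BGHP|=9/4, |L|=9/4
final tree: (((B:19,(G:-1/3,P:55/3):10):11/2,H:19/2):9/4,L:9/4)
total length: 133/2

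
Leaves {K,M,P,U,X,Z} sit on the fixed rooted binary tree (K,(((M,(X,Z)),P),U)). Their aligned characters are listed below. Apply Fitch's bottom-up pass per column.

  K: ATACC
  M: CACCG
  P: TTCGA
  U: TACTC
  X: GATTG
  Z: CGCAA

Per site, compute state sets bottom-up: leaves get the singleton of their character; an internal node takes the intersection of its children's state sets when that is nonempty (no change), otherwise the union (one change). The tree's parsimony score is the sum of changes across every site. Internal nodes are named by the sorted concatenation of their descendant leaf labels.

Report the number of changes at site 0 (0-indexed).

3

XZ@0: {G} ∪ {C} = {C,G} (union, +1)
MXZ@0: {C} ∩ {C,G} = {C} (intersection, +0)
MPXZ@0: {C} ∪ {T} = {C,T} (union, +1)
MPUXZ@0: {C,T} ∩ {T} = {T} (intersection, +0)
KMPUXZ@0: {A} ∪ {T} = {A,T} (union, +1)
XZ@1: {A} ∪ {G} = {A,G} (union, +1)
MXZ@1: {A} ∩ {A,G} = {A} (intersection, +0)
MPXZ@1: {A} ∪ {T} = {A,T} (union, +1)
MPUXZ@1: {A,T} ∩ {A} = {A} (intersection, +0)
KMPUXZ@1: {T} ∪ {A} = {A,T} (union, +1)
XZ@2: {T} ∪ {C} = {C,T} (union, +1)
MXZ@2: {C} ∩ {C,T} = {C} (intersection, +0)
MPXZ@2: {C} ∩ {C} = {C} (intersection, +0)
MPUXZ@2: {C} ∩ {C} = {C} (intersection, +0)
KMPUXZ@2: {A} ∪ {C} = {A,C} (union, +1)
XZ@3: {T} ∪ {A} = {A,T} (union, +1)
MXZ@3: {C} ∪ {A,T} = {A,C,T} (union, +1)
MPXZ@3: {A,C,T} ∪ {G} = {A,C,G,T} (union, +1)
MPUXZ@3: {A,C,G,T} ∩ {T} = {T} (intersection, +0)
KMPUXZ@3: {C} ∪ {T} = {C,T} (union, +1)
XZ@4: {G} ∪ {A} = {A,G} (union, +1)
MXZ@4: {G} ∩ {A,G} = {G} (intersection, +0)
MPXZ@4: {G} ∪ {A} = {A,G} (union, +1)
MPUXZ@4: {A,G} ∪ {C} = {A,C,G} (union, +1)
KMPUXZ@4: {C} ∩ {A,C,G} = {C} (intersection, +0)
per-site changes: [3, 3, 2, 4, 3]; total = 15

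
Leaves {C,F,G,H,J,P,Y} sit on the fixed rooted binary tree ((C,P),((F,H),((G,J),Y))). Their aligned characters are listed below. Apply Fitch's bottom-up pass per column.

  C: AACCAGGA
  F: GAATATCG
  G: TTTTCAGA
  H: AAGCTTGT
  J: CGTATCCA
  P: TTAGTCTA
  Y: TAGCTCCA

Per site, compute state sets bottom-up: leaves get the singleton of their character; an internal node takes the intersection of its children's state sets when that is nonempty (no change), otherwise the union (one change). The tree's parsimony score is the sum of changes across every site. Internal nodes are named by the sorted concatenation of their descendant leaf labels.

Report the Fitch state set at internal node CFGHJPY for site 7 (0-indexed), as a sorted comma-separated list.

A

site 0, node CP: C={A} ∪ P={T} → {A,T} (+1)
site 0, node FH: F={G} ∪ H={A} → {A,G} (+1)
site 0, node GJ: G={T} ∪ J={C} → {C,T} (+1)
site 0, node GJY: GJ={C,T} ∩ Y={T} → {T} (+0)
site 0, node FGHJY: FH={A,G} ∪ GJY={T} → {A,G,T} (+1)
site 0, node CFGHJPY: CP={A,T} ∩ FGHJY={A,G,T} → {A,T} (+0)
site 1, node CP: C={A} ∪ P={T} → {A,T} (+1)
site 1, node FH: F={A} ∩ H={A} → {A} (+0)
site 1, node GJ: G={T} ∪ J={G} → {G,T} (+1)
site 1, node GJY: GJ={G,T} ∪ Y={A} → {A,G,T} (+1)
site 1, node FGHJY: FH={A} ∩ GJY={A,G,T} → {A} (+0)
site 1, node CFGHJPY: CP={A,T} ∩ FGHJY={A} → {A} (+0)
site 2, node CP: C={C} ∪ P={A} → {A,C} (+1)
site 2, node FH: F={A} ∪ H={G} → {A,G} (+1)
site 2, node GJ: G={T} ∩ J={T} → {T} (+0)
site 2, node GJY: GJ={T} ∪ Y={G} → {G,T} (+1)
site 2, node FGHJY: FH={A,G} ∩ GJY={G,T} → {G} (+0)
site 2, node CFGHJPY: CP={A,C} ∪ FGHJY={G} → {A,C,G} (+1)
site 3, node CP: C={C} ∪ P={G} → {C,G} (+1)
site 3, node FH: F={T} ∪ H={C} → {C,T} (+1)
site 3, node GJ: G={T} ∪ J={A} → {A,T} (+1)
site 3, node GJY: GJ={A,T} ∪ Y={C} → {A,C,T} (+1)
site 3, node FGHJY: FH={C,T} ∩ GJY={A,C,T} → {C,T} (+0)
site 3, node CFGHJPY: CP={C,G} ∩ FGHJY={C,T} → {C} (+0)
site 4, node CP: C={A} ∪ P={T} → {A,T} (+1)
site 4, node FH: F={A} ∪ H={T} → {A,T} (+1)
site 4, node GJ: G={C} ∪ J={T} → {C,T} (+1)
site 4, node GJY: GJ={C,T} ∩ Y={T} → {T} (+0)
site 4, node FGHJY: FH={A,T} ∩ GJY={T} → {T} (+0)
site 4, node CFGHJPY: CP={A,T} ∩ FGHJY={T} → {T} (+0)
site 5, node CP: C={G} ∪ P={C} → {C,G} (+1)
site 5, node FH: F={T} ∩ H={T} → {T} (+0)
site 5, node GJ: G={A} ∪ J={C} → {A,C} (+1)
site 5, node GJY: GJ={A,C} ∩ Y={C} → {C} (+0)
site 5, node FGHJY: FH={T} ∪ GJY={C} → {C,T} (+1)
site 5, node CFGHJPY: CP={C,G} ∩ FGHJY={C,T} → {C} (+0)
site 6, node CP: C={G} ∪ P={T} → {G,T} (+1)
site 6, node FH: F={C} ∪ H={G} → {C,G} (+1)
site 6, node GJ: G={G} ∪ J={C} → {C,G} (+1)
site 6, node GJY: GJ={C,G} ∩ Y={C} → {C} (+0)
site 6, node FGHJY: FH={C,G} ∩ GJY={C} → {C} (+0)
site 6, node CFGHJPY: CP={G,T} ∪ FGHJY={C} → {C,G,T} (+1)
site 7, node CP: C={A} ∩ P={A} → {A} (+0)
site 7, node FH: F={G} ∪ H={T} → {G,T} (+1)
site 7, node GJ: G={A} ∩ J={A} → {A} (+0)
site 7, node GJY: GJ={A} ∩ Y={A} → {A} (+0)
site 7, node FGHJY: FH={G,T} ∪ GJY={A} → {A,G,T} (+1)
site 7, node CFGHJPY: CP={A} ∩ FGHJY={A,G,T} → {A} (+0)
per-site changes: [4, 3, 4, 4, 3, 3, 4, 2]; total = 27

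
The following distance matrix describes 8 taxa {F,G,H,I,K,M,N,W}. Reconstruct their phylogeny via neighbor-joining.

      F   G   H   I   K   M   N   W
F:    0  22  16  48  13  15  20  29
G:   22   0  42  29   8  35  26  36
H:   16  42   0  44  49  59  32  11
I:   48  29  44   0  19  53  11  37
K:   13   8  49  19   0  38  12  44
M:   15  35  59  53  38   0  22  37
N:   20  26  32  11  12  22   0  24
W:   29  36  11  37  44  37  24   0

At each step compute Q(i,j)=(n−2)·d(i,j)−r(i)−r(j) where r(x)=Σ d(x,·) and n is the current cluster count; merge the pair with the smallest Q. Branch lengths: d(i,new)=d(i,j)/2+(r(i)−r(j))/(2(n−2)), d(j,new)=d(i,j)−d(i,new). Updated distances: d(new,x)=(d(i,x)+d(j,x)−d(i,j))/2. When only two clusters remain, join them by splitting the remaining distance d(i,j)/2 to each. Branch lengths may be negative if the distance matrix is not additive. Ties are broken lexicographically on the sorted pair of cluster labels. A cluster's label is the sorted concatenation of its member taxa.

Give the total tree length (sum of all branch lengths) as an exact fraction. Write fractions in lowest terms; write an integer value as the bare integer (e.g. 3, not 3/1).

1. join H+W (d=11, Q=-405) ⇒ HW; edges |H|=101/12, |W|=31/12
  updated: d(F,HW)=17, d(G,HW)=67/2, d(HW,I)=35, d(HW,K)=41, d(HW,M)=85/2, d(HW,N)=45/2
2. join F+M (d=15, Q=-531/2) ⇒ FM; edges |F|=9/20, |M|=291/20
  updated: d(FM,G)=21, d(FM,HW)=89/4, d(FM,I)=43, d(FM,K)=18, d(FM,N)=27/2
3. join G+K (d=8, Q=-367/2) ⇒ GK; edges |G|=103/16, |K|=25/16
  updated: d(FM,GK)=31/2, d(GK,HW)=133/4, d(GK,I)=20, d(GK,N)=15
4. join FM+HW (d=89/4, Q=-281/2) ⇒ FHMW; edges |FM|=8, |HW|=57/4
  updated: d(FHMW,GK)=53/4, d(FHMW,I)=223/8, d(FHMW,N)=55/8
5. join FHMW+GK (d=53/4, Q=-279/4) ⇒ FGHKMW; edges |FHMW|=105/16, |GK|=107/16
  updated: d(FGHKMW,I)=277/16, d(FGHKMW,N)=69/16
6. join FGHKMW+I (d=277/16, Q=-261/8) ⇒ FGHIKMW; edges |FGHKMW|=85/16, |I|=12
  updated: d(FGHIKMW,N)=-1
7. join FGHIKMW+N (d=-1) ⇒ FGHIKMNW; edges |FGHIKMW|=-1/2, |N|=-1/2
final tree: (((((F:9/20,M:291/20):8,(H:101/12,W:31/12):57/4):105/16,(G:103/16,K:25/16):107/16):85/16,I:12):-1/2,N:-1/2)
total length: 1373/16

1373/16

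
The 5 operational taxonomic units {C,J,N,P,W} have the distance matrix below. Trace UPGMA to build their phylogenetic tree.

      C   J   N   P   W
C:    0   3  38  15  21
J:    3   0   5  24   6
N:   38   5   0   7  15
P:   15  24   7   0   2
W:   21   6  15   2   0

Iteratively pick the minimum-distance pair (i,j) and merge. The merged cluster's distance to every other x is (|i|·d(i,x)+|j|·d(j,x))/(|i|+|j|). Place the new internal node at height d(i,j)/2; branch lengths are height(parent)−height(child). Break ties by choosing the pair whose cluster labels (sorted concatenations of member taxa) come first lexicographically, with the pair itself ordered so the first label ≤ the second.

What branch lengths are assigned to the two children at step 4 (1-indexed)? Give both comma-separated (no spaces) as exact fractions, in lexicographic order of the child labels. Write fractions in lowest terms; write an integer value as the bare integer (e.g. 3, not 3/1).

91/12,43/12

step 1: merge (P,W) at d=2; branch lengths P→1, W→1; new cluster PW
  updated: d(C,PW)=18, d(J,PW)=15, d(N,PW)=11
step 2: merge (C,J) at d=3; branch lengths C→3/2, J→3/2; new cluster CJ
  updated: d(CJ,N)=43/2, d(CJ,PW)=33/2
step 3: merge (N,PW) at d=11; branch lengths N→11/2, PW→9/2; new cluster NPW
  updated: d(CJ,NPW)=109/6
step 4: merge (CJ,NPW) at d=109/6; branch lengths CJ→91/12, NPW→43/12; new cluster CJNPW
final tree: ((C:3/2,J:3/2):91/12,(N:11/2,(P:1,W:1):9/2):43/12)
total length: 157/6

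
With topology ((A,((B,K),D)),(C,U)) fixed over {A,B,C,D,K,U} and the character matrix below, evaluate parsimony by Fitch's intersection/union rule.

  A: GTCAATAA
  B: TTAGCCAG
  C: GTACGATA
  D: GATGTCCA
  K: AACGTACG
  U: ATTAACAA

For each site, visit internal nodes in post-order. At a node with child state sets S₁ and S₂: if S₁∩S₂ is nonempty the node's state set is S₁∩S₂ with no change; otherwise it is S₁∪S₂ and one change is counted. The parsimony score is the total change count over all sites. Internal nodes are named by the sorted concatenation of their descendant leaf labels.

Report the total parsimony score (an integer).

21

BK@0: {T} ∪ {A} = {A,T} (union, +1)
BDK@0: {A,T} ∪ {G} = {A,G,T} (union, +1)
ABDK@0: {G} ∩ {A,G,T} = {G} (intersection, +0)
CU@0: {G} ∪ {A} = {A,G} (union, +1)
ABCDKU@0: {G} ∩ {A,G} = {G} (intersection, +0)
BK@1: {T} ∪ {A} = {A,T} (union, +1)
BDK@1: {A,T} ∩ {A} = {A} (intersection, +0)
ABDK@1: {T} ∪ {A} = {A,T} (union, +1)
CU@1: {T} ∩ {T} = {T} (intersection, +0)
ABCDKU@1: {A,T} ∩ {T} = {T} (intersection, +0)
BK@2: {A} ∪ {C} = {A,C} (union, +1)
BDK@2: {A,C} ∪ {T} = {A,C,T} (union, +1)
ABDK@2: {C} ∩ {A,C,T} = {C} (intersection, +0)
CU@2: {A} ∪ {T} = {A,T} (union, +1)
ABCDKU@2: {C} ∪ {A,T} = {A,C,T} (union, +1)
BK@3: {G} ∩ {G} = {G} (intersection, +0)
BDK@3: {G} ∩ {G} = {G} (intersection, +0)
ABDK@3: {A} ∪ {G} = {A,G} (union, +1)
CU@3: {C} ∪ {A} = {A,C} (union, +1)
ABCDKU@3: {A,G} ∩ {A,C} = {A} (intersection, +0)
BK@4: {C} ∪ {T} = {C,T} (union, +1)
BDK@4: {C,T} ∩ {T} = {T} (intersection, +0)
ABDK@4: {A} ∪ {T} = {A,T} (union, +1)
CU@4: {G} ∪ {A} = {A,G} (union, +1)
ABCDKU@4: {A,T} ∩ {A,G} = {A} (intersection, +0)
BK@5: {C} ∪ {A} = {A,C} (union, +1)
BDK@5: {A,C} ∩ {C} = {C} (intersection, +0)
ABDK@5: {T} ∪ {C} = {C,T} (union, +1)
CU@5: {A} ∪ {C} = {A,C} (union, +1)
ABCDKU@5: {C,T} ∩ {A,C} = {C} (intersection, +0)
BK@6: {A} ∪ {C} = {A,C} (union, +1)
BDK@6: {A,C} ∩ {C} = {C} (intersection, +0)
ABDK@6: {A} ∪ {C} = {A,C} (union, +1)
CU@6: {T} ∪ {A} = {A,T} (union, +1)
ABCDKU@6: {A,C} ∩ {A,T} = {A} (intersection, +0)
BK@7: {G} ∩ {G} = {G} (intersection, +0)
BDK@7: {G} ∪ {A} = {A,G} (union, +1)
ABDK@7: {A} ∩ {A,G} = {A} (intersection, +0)
CU@7: {A} ∩ {A} = {A} (intersection, +0)
ABCDKU@7: {A} ∩ {A} = {A} (intersection, +0)
per-site changes: [3, 2, 4, 2, 3, 3, 3, 1]; total = 21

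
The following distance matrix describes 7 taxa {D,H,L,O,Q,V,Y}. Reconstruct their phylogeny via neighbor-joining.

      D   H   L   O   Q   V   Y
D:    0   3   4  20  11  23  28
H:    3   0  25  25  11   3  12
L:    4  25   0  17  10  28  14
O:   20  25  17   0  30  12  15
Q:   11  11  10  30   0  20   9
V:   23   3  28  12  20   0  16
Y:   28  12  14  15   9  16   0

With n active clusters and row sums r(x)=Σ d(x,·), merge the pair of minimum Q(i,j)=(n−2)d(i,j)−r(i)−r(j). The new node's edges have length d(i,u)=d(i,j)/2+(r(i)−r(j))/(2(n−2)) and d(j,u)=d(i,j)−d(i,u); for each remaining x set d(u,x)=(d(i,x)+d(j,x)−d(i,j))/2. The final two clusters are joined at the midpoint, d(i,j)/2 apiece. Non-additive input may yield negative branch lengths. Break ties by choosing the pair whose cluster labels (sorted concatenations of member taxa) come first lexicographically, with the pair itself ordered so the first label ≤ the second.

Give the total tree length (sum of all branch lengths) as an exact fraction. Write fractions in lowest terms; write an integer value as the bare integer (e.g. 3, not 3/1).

step 1: merge (D,L) at d=4, Q=-167; branch lengths D→11/10, L→29/10; new cluster DL
  updated: d(DL,H)=12, d(DL,O)=33/2, d(DL,Q)=17/2, d(DL,V)=47/2, d(DL,Y)=19
step 2: merge (H,V) at d=3, Q=-251/2; branch lengths H→1/16, V→47/16; new cluster HV
  updated: d(DL,HV)=65/4, d(HV,O)=17, d(HV,Q)=14, d(HV,Y)=25/2
step 3: merge (DL,Q) at d=17/2, Q=-385/4; branch lengths DL→97/24, Q→107/24; new cluster DLQ
  updated: d(DLQ,HV)=87/8, d(DLQ,O)=19, d(DLQ,Y)=39/4
step 4: merge (DLQ,HV) at d=87/8, Q=-233/4; branch lengths DLQ→21/4, HV→45/8; new cluster DHLQV
  updated: d(DHLQV,O)=201/16, d(DHLQV,Y)=91/16
step 5: merge (DHLQV,O) at d=201/16, Q=-133/4; branch lengths DHLQV→13/8, O→175/16; new cluster DHLOQV
  updated: d(DHLOQV,Y)=65/16
step 6: merge (DHLOQV,Y) at d=65/16; branch lengths DHLOQV→65/32, Y→65/32; new cluster DHLOQVY
final tree: (((((D:11/10,L:29/10):97/24,Q:107/24):21/4,(H:1/16,V:47/16):45/8):13/8,O:175/16):65/32,Y:65/32)
total length: 43

43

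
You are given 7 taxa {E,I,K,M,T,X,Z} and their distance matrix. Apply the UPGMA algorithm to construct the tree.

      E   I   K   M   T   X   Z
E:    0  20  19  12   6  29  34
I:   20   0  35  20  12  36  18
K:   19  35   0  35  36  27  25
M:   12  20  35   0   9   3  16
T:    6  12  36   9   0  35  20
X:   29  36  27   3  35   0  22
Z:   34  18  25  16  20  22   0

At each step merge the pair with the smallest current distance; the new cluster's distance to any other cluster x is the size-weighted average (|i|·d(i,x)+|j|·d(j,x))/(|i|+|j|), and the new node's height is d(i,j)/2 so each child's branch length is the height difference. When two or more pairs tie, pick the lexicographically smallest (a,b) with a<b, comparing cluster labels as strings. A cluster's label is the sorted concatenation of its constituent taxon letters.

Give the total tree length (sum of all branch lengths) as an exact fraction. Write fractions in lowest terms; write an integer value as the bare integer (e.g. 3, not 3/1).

iteration 1: select M,X (d=3); attach at lengths (3/2, 3/2); label the merged cluster MX
  updated: d(E,MX)=41/2, d(I,MX)=28, d(K,MX)=31, d(MX,T)=22, d(MX,Z)=19
iteration 2: select E,T (d=6); attach at lengths (3, 3); label the merged cluster ET
  updated: d(ET,I)=16, d(ET,K)=55/2, d(ET,MX)=85/4, d(ET,Z)=27
iteration 3: select ET,I (d=16); attach at lengths (5, 8); label the merged cluster EIT
  updated: d(EIT,K)=30, d(EIT,MX)=47/2, d(EIT,Z)=24
iteration 4: select MX,Z (d=19); attach at lengths (8, 19/2); label the merged cluster MXZ
  updated: d(EIT,MXZ)=71/3, d(K,MXZ)=29
iteration 5: select EIT,MXZ (d=71/3); attach at lengths (23/6, 7/3); label the merged cluster EIMTXZ
  updated: d(EIMTXZ,K)=59/2
iteration 6: select EIMTXZ,K (d=59/2); attach at lengths (35/12, 59/4); label the merged cluster EIKMTXZ
final tree: ((((E:3,T:3):5,I:8):23/6,((M:3/2,X:3/2):8,Z:19/2):7/3):35/12,K:59/4)
total length: 190/3

190/3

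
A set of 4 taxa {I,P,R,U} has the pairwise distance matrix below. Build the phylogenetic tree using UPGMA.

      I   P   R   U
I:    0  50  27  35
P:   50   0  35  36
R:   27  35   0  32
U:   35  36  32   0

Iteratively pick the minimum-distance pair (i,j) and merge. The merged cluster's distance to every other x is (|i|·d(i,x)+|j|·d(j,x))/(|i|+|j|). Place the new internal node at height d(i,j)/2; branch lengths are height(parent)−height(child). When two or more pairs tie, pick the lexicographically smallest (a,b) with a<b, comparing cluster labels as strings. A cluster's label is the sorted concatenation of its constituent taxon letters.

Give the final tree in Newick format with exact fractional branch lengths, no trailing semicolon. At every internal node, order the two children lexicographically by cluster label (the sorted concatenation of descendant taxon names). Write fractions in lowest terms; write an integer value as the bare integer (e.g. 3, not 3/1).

step 1: merge (I,R) at d=27; branch lengths I→27/2, R→27/2; new cluster IR
  updated: d(IR,P)=85/2, d(IR,U)=67/2
step 2: merge (IR,U) at d=67/2; branch lengths IR→13/4, U→67/4; new cluster IRU
  updated: d(IRU,P)=121/3
step 3: merge (IRU,P) at d=121/3; branch lengths IRU→41/12, P→121/6; new cluster IPRU
final tree: (((I:27/2,R:27/2):13/4,U:67/4):41/12,P:121/6)
total length: 847/12

(((I:27/2,R:27/2):13/4,U:67/4):41/12,P:121/6)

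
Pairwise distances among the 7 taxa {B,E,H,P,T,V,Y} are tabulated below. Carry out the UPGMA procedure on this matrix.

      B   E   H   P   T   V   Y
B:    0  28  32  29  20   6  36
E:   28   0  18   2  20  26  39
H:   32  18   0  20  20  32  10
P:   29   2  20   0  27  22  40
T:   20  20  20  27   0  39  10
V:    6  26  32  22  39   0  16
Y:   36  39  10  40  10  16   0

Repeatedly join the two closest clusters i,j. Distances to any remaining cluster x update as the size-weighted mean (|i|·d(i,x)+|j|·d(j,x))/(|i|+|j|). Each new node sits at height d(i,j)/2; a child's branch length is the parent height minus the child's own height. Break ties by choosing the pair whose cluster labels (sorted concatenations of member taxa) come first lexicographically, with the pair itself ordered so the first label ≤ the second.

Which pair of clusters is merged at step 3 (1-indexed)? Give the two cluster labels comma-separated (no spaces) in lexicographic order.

iteration 1: select E,P (d=2); attach at lengths (1, 1); label the merged cluster EP
  updated: d(B,EP)=57/2, d(EP,H)=19, d(EP,T)=47/2, d(EP,V)=24, d(EP,Y)=79/2
iteration 2: select B,V (d=6); attach at lengths (3, 3); label the merged cluster BV
  updated: d(BV,EP)=105/4, d(BV,H)=32, d(BV,T)=59/2, d(BV,Y)=26
iteration 3: select H,Y (d=10); attach at lengths (5, 5); label the merged cluster HY
  updated: d(BV,HY)=29, d(EP,HY)=117/4, d(HY,T)=15
iteration 4: select HY,T (d=15); attach at lengths (5/2, 15/2); label the merged cluster HTY
  updated: d(BV,HTY)=175/6, d(EP,HTY)=82/3
iteration 5: select BV,EP (d=105/4); attach at lengths (81/8, 97/8); label the merged cluster BEPV
  updated: d(BEPV,HTY)=113/4
iteration 6: select BEPV,HTY (d=113/4); attach at lengths (1, 53/8); label the merged cluster BEHPTVY
final tree: (((B:3,V:3):81/8,(E:1,P:1):97/8):1,((H:5,Y:5):5/2,T:15/2):53/8)
total length: 463/8

H,Y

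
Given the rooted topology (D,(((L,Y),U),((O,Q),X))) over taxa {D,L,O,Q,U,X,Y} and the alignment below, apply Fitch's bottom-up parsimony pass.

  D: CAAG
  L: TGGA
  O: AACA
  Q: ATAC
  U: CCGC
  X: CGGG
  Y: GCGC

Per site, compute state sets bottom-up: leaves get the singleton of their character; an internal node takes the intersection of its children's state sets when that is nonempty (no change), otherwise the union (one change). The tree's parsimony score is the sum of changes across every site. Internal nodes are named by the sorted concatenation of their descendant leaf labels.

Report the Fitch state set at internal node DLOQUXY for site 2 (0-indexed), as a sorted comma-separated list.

site 0, node LY: L={T} ∪ Y={G} → {G,T} (+1)
site 0, node LUY: LY={G,T} ∪ U={C} → {C,G,T} (+1)
site 0, node OQ: O={A} ∩ Q={A} → {A} (+0)
site 0, node OQX: OQ={A} ∪ X={C} → {A,C} (+1)
site 0, node LOQUXY: LUY={C,G,T} ∩ OQX={A,C} → {C} (+0)
site 0, node DLOQUXY: D={C} ∩ LOQUXY={C} → {C} (+0)
site 1, node LY: L={G} ∪ Y={C} → {C,G} (+1)
site 1, node LUY: LY={C,G} ∩ U={C} → {C} (+0)
site 1, node OQ: O={A} ∪ Q={T} → {A,T} (+1)
site 1, node OQX: OQ={A,T} ∪ X={G} → {A,G,T} (+1)
site 1, node LOQUXY: LUY={C} ∪ OQX={A,G,T} → {A,C,G,T} (+1)
site 1, node DLOQUXY: D={A} ∩ LOQUXY={A,C,G,T} → {A} (+0)
site 2, node LY: L={G} ∩ Y={G} → {G} (+0)
site 2, node LUY: LY={G} ∩ U={G} → {G} (+0)
site 2, node OQ: O={C} ∪ Q={A} → {A,C} (+1)
site 2, node OQX: OQ={A,C} ∪ X={G} → {A,C,G} (+1)
site 2, node LOQUXY: LUY={G} ∩ OQX={A,C,G} → {G} (+0)
site 2, node DLOQUXY: D={A} ∪ LOQUXY={G} → {A,G} (+1)
site 3, node LY: L={A} ∪ Y={C} → {A,C} (+1)
site 3, node LUY: LY={A,C} ∩ U={C} → {C} (+0)
site 3, node OQ: O={A} ∪ Q={C} → {A,C} (+1)
site 3, node OQX: OQ={A,C} ∪ X={G} → {A,C,G} (+1)
site 3, node LOQUXY: LUY={C} ∩ OQX={A,C,G} → {C} (+0)
site 3, node DLOQUXY: D={G} ∪ LOQUXY={C} → {C,G} (+1)
per-site changes: [3, 4, 3, 4]; total = 14

A,G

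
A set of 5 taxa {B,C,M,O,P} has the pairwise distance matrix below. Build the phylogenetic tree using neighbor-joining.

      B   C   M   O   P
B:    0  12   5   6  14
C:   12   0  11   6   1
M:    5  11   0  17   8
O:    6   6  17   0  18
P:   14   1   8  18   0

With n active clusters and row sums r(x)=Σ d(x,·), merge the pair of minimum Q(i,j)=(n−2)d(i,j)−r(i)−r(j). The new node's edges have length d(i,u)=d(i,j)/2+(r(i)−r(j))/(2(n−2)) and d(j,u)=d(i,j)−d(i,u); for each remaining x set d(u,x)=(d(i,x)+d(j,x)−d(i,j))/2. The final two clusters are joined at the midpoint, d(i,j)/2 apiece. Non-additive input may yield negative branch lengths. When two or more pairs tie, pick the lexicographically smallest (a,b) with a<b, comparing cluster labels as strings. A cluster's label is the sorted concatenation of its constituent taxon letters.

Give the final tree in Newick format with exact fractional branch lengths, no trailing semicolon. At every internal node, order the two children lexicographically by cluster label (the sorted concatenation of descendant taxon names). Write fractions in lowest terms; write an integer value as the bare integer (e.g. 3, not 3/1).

iteration 1: select C,P (d=1, Q=-68); attach at lengths (-4/3, 7/3); label the merged cluster CP
  updated: d(B,CP)=25/2, d(CP,M)=9, d(CP,O)=23/2
iteration 2: select B,O (d=6, Q=-46); attach at lengths (1/4, 23/4); label the merged cluster BO
  updated: d(BO,CP)=9, d(BO,M)=8
iteration 3: select BO,CP (d=9, Q=-26); attach at lengths (4, 5); label the merged cluster BCOP
  updated: d(BCOP,M)=4
iteration 4: select BCOP,M (d=4); attach at lengths (2, 2); label the merged cluster BCMOP
final tree: (((B:1/4,O:23/4):4,(C:-4/3,P:7/3):5):2,M:2)
total length: 20

(((B:1/4,O:23/4):4,(C:-4/3,P:7/3):5):2,M:2)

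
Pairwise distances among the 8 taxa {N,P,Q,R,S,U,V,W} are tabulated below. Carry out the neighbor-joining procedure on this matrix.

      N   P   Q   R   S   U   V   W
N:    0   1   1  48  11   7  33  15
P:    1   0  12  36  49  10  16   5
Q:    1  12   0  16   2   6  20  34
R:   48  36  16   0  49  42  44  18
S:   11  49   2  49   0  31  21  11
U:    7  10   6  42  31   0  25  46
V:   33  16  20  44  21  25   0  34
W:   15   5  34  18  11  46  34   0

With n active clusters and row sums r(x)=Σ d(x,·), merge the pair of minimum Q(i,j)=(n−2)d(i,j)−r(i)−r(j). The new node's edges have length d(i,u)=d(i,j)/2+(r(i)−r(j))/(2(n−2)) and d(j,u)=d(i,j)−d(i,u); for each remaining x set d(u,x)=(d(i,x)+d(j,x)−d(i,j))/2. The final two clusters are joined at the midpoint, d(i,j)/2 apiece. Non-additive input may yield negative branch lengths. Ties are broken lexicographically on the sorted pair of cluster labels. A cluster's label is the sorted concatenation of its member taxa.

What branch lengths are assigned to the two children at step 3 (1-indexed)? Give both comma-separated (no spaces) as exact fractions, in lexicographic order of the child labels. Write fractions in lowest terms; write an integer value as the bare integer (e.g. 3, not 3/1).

1. join R+W (d=18, Q=-308) ⇒ RW; edges |R|=33/2, |W|=3/2
  updated: d(N,RW)=45/2, d(P,RW)=23/2, d(Q,RW)=16, d(RW,S)=21, d(RW,U)=35, d(RW,V)=30
2. join Q+S (d=2, Q=-182) ⇒ QS; edges |Q|=-34/5, |S|=44/5
  updated: d(N,QS)=5, d(P,QS)=59/2, d(QS,RW)=35/2, d(QS,U)=35/2, d(QS,V)=39/2
3. join P+RW (d=23/2, Q=-277/2) ⇒ PRW; edges |P|=-5/16, |RW|=189/16
  updated: d(N,PRW)=6, d(PRW,QS)=71/4, d(PRW,U)=67/4, d(PRW,V)=69/4
4. join PRW+V (d=69/4, Q=-403/4) ⇒ PRVW; edges |PRW|=59/24, |V|=355/24
  updated: d(N,PRVW)=87/8, d(PRVW,QS)=10, d(PRVW,U)=49/4
5. join N+U (d=7, Q=-365/8) ⇒ NU; edges |N|=1/32, |U|=223/32
  updated: d(NU,PRVW)=129/16, d(NU,QS)=31/4
6. join NU+PRVW (d=129/16, Q=-413/16) ⇒ NPRUVW; edges |NU|=93/32, |PRVW|=165/32
  updated: d(NPRUVW,QS)=155/32
7. join NPRUVW+QS (d=155/32) ⇒ NPQRSUVW; edges |NPRUVW|=155/64, |QS|=155/64
final tree: (((N:1/32,U:223/32):93/32,((P:-5/16,(R:33/2,W:3/2):189/16):59/24,V:355/24):165/32):155/64,(Q:-34/5,S:44/5):155/64)
total length: 2197/32

-5/16,189/16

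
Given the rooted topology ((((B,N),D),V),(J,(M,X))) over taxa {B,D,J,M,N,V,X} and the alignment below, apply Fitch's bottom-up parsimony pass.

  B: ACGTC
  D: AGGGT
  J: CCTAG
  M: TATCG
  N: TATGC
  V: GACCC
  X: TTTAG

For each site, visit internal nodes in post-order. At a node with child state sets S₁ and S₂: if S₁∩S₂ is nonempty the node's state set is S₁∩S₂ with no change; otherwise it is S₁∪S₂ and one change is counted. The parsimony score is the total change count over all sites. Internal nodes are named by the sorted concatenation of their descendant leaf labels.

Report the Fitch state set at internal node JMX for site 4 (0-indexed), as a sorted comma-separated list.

BN@0: {A} ∪ {T} = {A,T} (union, +1)
BDN@0: {A,T} ∩ {A} = {A} (intersection, +0)
BDNV@0: {A} ∪ {G} = {A,G} (union, +1)
MX@0: {T} ∩ {T} = {T} (intersection, +0)
JMX@0: {C} ∪ {T} = {C,T} (union, +1)
BDJMNVX@0: {A,G} ∪ {C,T} = {A,C,G,T} (union, +1)
BN@1: {C} ∪ {A} = {A,C} (union, +1)
BDN@1: {A,C} ∪ {G} = {A,C,G} (union, +1)
BDNV@1: {A,C,G} ∩ {A} = {A} (intersection, +0)
MX@1: {A} ∪ {T} = {A,T} (union, +1)
JMX@1: {C} ∪ {A,T} = {A,C,T} (union, +1)
BDJMNVX@1: {A} ∩ {A,C,T} = {A} (intersection, +0)
BN@2: {G} ∪ {T} = {G,T} (union, +1)
BDN@2: {G,T} ∩ {G} = {G} (intersection, +0)
BDNV@2: {G} ∪ {C} = {C,G} (union, +1)
MX@2: {T} ∩ {T} = {T} (intersection, +0)
JMX@2: {T} ∩ {T} = {T} (intersection, +0)
BDJMNVX@2: {C,G} ∪ {T} = {C,G,T} (union, +1)
BN@3: {T} ∪ {G} = {G,T} (union, +1)
BDN@3: {G,T} ∩ {G} = {G} (intersection, +0)
BDNV@3: {G} ∪ {C} = {C,G} (union, +1)
MX@3: {C} ∪ {A} = {A,C} (union, +1)
JMX@3: {A} ∩ {A,C} = {A} (intersection, +0)
BDJMNVX@3: {C,G} ∪ {A} = {A,C,G} (union, +1)
BN@4: {C} ∩ {C} = {C} (intersection, +0)
BDN@4: {C} ∪ {T} = {C,T} (union, +1)
BDNV@4: {C,T} ∩ {C} = {C} (intersection, +0)
MX@4: {G} ∩ {G} = {G} (intersection, +0)
JMX@4: {G} ∩ {G} = {G} (intersection, +0)
BDJMNVX@4: {C} ∪ {G} = {C,G} (union, +1)
per-site changes: [4, 4, 3, 4, 2]; total = 17

G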